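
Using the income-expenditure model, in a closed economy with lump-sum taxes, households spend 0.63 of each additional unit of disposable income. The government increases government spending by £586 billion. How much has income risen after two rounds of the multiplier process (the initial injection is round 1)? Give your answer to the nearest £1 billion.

Round 1 adds ΔG = £586 billion; each later round is MPC = 0.63 times the previous.
After 2 rounds: 586 + 369.18 = ΔG·(1 − c^2)/(1 − c) = 586 × (1 − 0.3969)/0.37 ≈ £955 billion.

£955 billion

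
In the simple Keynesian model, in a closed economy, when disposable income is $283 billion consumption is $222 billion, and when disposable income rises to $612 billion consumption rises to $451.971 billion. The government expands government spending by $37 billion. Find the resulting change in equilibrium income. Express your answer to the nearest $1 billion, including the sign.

MPC = ΔC/ΔYd = (451.971 − 222)/(612 − 283) = 229.971/329 = 0.699.
Spending multiplier = 1/(1 − MPC) = 1/(1 − 0.699) = 1/0.301 ≈ 3.322.
ΔY = k × ΔG = (+$37 billion) / 0.301 ≈ +$123 billion.

+$123 billion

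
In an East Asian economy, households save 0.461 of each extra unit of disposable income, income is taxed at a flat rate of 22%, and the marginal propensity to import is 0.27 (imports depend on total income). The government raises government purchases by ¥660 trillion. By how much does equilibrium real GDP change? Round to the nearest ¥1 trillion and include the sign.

+¥777 trillion

MPC = 1 − MPS = 1 − 0.461 = 0.539.
Spending multiplier = 1/(1 − c(1−t) + m) = 1/(1 − 0.539×0.78 + 0.27) = 1/0.84958 ≈ 1.177.
ΔY = k × ΔG = (+¥660 trillion) / 0.84958 ≈ +¥777 trillion.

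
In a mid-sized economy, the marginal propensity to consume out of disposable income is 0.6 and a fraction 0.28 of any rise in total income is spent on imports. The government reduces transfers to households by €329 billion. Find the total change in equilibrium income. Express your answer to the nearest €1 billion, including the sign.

−€290 billion

The transfer change shifts disposable income by −€329 billion, so first-round consumption changes by c·ΔTR = 0.6 × (−€329 billion) = −€197.4 billion.
Expenditure multiplier = 1/(1 − c + m) = 1/(1 − 0.6 + 0.28) = 1/0.68 ≈ 1.471.
The transfer multiplier is c × k ≈ 0.882, so ΔY = k × (c·ΔTR) = (−€197.4 billion) / 0.68 ≈ −€290 billion.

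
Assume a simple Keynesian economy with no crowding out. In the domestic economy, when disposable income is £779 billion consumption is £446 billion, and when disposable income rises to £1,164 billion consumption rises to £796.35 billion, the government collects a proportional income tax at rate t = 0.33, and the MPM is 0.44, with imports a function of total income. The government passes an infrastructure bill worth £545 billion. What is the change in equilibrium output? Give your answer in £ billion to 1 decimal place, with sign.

+£656.4 billion

MPC = ΔC/ΔYd = (796.35 − 446)/(1,164 − 779) = 350.35/385 = 0.91.
Government-spending multiplier = 1/(1 − c(1−t) + m) = 1/(1 − 0.91×0.67 + 0.44) = 1/0.8303 ≈ 1.204.
ΔY = k × ΔG = (+£545 billion) / 0.8303 ≈ +£656.4 billion.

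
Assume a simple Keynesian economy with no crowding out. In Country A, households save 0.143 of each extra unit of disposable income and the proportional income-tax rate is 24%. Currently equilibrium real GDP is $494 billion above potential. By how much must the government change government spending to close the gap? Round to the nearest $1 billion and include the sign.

−$172 billion

MPC = 1 − MPS = 1 − 0.143 = 0.857.
Spending multiplier = 1/(1 − c(1−t)) = 1/(1 − 0.857×0.76) = 1/0.34868 ≈ 2.868.
Need ΔY = −$494 billion, so ΔG = ΔY/k = (−$494 billion) × 0.34868 ≈ −$172 billion.
The government should cut government spending by $172 billion.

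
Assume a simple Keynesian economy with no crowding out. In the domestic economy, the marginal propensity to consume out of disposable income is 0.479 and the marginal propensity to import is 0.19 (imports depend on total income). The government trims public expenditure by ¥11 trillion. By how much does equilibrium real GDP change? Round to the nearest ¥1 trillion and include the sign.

Government-spending multiplier = 1/(1 − c + m) = 1/(1 − 0.479 + 0.19) = 1/0.711 ≈ 1.406.
ΔY = k × ΔG = (−¥11 trillion) / 0.711 ≈ −¥15 trillion.

−¥15 trillion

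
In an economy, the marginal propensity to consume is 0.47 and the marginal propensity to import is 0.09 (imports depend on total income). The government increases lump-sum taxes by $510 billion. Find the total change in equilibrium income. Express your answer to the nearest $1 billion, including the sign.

A lump-sum tax change of +$510 billion shifts disposable income by −$510 billion; first-round consumption changes by −c × ΔT = −0.47 × (+$510 billion) = −$239.7 billion.
Expenditure multiplier = 1/(1 − c + m) = 1/(1 − 0.47 + 0.09) = 1/0.62 ≈ 1.613.
The tax multiplier is −c × k ≈ −0.758, so ΔY = k × (−c·ΔT) = (−$239.7 billion) / 0.62 ≈ −$387 billion.

−$387 billion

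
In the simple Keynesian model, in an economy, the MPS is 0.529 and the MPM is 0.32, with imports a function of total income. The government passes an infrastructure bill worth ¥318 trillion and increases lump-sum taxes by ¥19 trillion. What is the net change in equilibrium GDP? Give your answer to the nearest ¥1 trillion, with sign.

+¥364 trillion

MPC = 1 − MPS = 1 − 0.529 = 0.471.
Expenditure multiplier = 1/(1 − c + m) = 1/(1 − 0.471 + 0.32) = 1/0.849 ≈ 1.178.
ΔG contributes k·ΔG = (+¥318 trillion) / 0.849 ≈ +¥374.6 trillion.
ΔT of +¥19 trillion changes first-round spending by −c·ΔT = −¥8.949 trillion, contributing k·(−c·ΔT) = (−¥8.949 trillion) / 0.849 ≈ −¥10.5 trillion.
Net ΔY = k(ΔG − c·ΔT) = (+¥309.051 trillion) / 0.849 ≈ +¥364 trillion.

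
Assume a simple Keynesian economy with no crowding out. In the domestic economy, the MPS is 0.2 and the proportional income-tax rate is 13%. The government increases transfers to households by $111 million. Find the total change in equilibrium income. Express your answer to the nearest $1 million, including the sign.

MPC = 1 − MPS = 1 − 0.2 = 0.8.
The transfer change shifts disposable income by +$111 million, so first-round consumption changes by c·ΔTR = 0.8 × (+$111 million) = +$88.8 million.
Expenditure multiplier = 1/(1 − c(1−t)) = 1/(1 − 0.8×0.87) = 1/0.304 ≈ 3.289.
The transfer multiplier is c × k ≈ 2.632, so ΔY = k × (c·ΔTR) = (+$88.8 million) / 0.304 ≈ +$292 million.

+$292 million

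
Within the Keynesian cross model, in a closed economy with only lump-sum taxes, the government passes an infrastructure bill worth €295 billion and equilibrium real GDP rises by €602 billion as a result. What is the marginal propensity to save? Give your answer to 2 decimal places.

0.49

Implied spending multiplier k = ΔY/ΔG = 602/295 ≈ 2.0407.
Since k = 1/(1 − MPC), MPC = 1 − 1/k = 1 − ΔG/ΔY = 1 − 295/602 ≈ 0.51.
MPS = 1 − MPC = 0.49.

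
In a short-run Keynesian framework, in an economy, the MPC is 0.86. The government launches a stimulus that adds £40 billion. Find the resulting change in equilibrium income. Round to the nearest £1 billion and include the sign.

+£286 billion

Expenditure multiplier = 1/(1 − MPC) = 1/(1 − 0.86) = 1/0.14 ≈ 7.143.
ΔY = k × ΔG = (+£40 billion) / 0.14 ≈ +£286 billion.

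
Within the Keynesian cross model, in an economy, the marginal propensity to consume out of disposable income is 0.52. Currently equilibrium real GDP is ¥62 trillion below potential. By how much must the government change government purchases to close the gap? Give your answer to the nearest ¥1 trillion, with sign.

Spending multiplier = 1/(1 − MPC) = 1/(1 − 0.52) = 1/0.48 ≈ 2.083.
Need ΔY = +¥62 trillion, so ΔG = ΔY/k = (+¥62 trillion) × 0.48 ≈ +¥30 trillion.
The government should increase government purchases by ¥30 trillion.

+¥30 trillion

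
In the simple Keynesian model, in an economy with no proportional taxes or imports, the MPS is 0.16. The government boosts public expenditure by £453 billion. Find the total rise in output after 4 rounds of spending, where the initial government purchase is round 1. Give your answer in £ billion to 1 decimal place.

£1,421.7 billion

MPC = 1 − MPS = 1 − 0.16 = 0.84.
Round 1 adds ΔG = £453 billion; each later round is MPC = 0.84 times the previous.
After 4 rounds: 453 + 380.52 + 319.6368 + 268.494912 = ΔG·(1 − c^4)/(1 − c) = 453 × (1 − 0.49787136)/0.16 ≈ £1,421.7 billion.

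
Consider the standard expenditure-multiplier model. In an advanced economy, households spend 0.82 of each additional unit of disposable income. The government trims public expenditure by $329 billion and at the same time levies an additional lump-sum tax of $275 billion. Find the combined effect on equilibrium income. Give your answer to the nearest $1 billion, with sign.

−$3,081 billion

Expenditure multiplier = 1/(1 − MPC) = 1/(1 − 0.82) = 1/0.18 ≈ 5.556.
ΔG contributes k·ΔG = (−$329 billion) / 0.18 ≈ −$1,827.8 billion.
ΔT of +$275 billion changes first-round spending by −c·ΔT = −$225.5 billion, contributing k·(−c·ΔT) = (−$225.5 billion) / 0.18 ≈ −$1,252.8 billion.
Net ΔY = k(ΔG − c·ΔT) = (−$554.5 billion) / 0.18 ≈ −$3,081 billion.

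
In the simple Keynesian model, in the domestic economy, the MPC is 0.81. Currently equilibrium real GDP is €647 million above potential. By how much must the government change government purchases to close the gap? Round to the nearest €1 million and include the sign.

−€123 million

Spending multiplier = 1/(1 − MPC) = 1/(1 − 0.81) = 1/0.19 ≈ 5.263.
Need ΔY = −€647 million, so ΔG = ΔY/k = (−€647 million) × 0.19 ≈ −€123 million.
The government should cut government purchases by €123 million.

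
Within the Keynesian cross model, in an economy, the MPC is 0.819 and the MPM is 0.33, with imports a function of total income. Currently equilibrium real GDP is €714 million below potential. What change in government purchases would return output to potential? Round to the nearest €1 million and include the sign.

+€365 million

Spending multiplier = 1/(1 − c + m) = 1/(1 − 0.819 + 0.33) = 1/0.511 ≈ 1.957.
Need ΔY = +€714 million, so ΔG = ΔY/k = (+€714 million) × 0.511 ≈ +€365 million.
The government should increase government purchases by €365 million.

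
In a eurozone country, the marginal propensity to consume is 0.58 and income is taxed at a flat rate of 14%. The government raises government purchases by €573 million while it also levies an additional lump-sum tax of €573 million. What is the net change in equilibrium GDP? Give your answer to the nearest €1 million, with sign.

+€480 million

Expenditure multiplier = 1/(1 − c(1−t)) = 1/(1 − 0.58×0.86) = 1/0.5012 ≈ 1.995.
ΔG contributes k·ΔG = (+€573 million) / 0.5012 ≈ +€1,143.3 million.
ΔT of +€573 million changes first-round spending by −c·ΔT = −€332.34 million, contributing k·(−c·ΔT) = (−€332.34 million) / 0.5012 ≈ −€663.1 million.
Net ΔY = k(ΔG − c·ΔT) = (+€240.66 million) / 0.5012 ≈ +€480 million.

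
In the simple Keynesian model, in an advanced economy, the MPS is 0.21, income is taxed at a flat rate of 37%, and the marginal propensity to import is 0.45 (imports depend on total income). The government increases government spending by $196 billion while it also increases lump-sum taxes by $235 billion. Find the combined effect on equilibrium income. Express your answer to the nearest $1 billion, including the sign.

MPC = 1 − MPS = 1 − 0.21 = 0.79.
Expenditure multiplier = 1/(1 − c(1−t) + m) = 1/(1 − 0.79×0.63 + 0.45) = 1/0.9523 ≈ 1.05.
ΔG contributes k·ΔG = (+$196 billion) / 0.9523 ≈ +$205.8 billion.
ΔT of +$235 billion changes first-round spending by −c·ΔT = −$185.65 billion, contributing k·(−c·ΔT) = (−$185.65 billion) / 0.9523 ≈ −$194.9 billion.
Net ΔY = k(ΔG − c·ΔT) = (+$10.35 billion) / 0.9523 ≈ +$11 billion.

+$11 billion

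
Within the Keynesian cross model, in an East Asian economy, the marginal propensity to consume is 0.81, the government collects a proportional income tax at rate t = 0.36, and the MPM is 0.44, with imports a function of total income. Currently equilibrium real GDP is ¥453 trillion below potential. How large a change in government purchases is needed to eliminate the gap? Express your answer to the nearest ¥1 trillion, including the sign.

+¥417 trillion

Spending multiplier = 1/(1 − c(1−t) + m) = 1/(1 − 0.81×0.64 + 0.44) = 1/0.9216 ≈ 1.085.
Need ΔY = +¥453 trillion, so ΔG = ΔY/k = (+¥453 trillion) × 0.9216 ≈ +¥417 trillion.
The government should increase government purchases by ¥417 trillion.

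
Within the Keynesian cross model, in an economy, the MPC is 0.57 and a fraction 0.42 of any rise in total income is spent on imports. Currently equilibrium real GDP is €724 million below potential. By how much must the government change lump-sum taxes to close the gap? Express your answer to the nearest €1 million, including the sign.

Spending multiplier = 1/(1 − c + m) = 1/(1 − 0.57 + 0.42) = 1/0.85 ≈ 1.176.
Tax multiplier = −c·k = −0.57/0.85 ≈ −0.671. Need ΔY = +€724 million, so ΔT = ΔY/(−c·k) = −(+€724 million) × 0.85 / 0.57 ≈ −€1,080 million.
The government should cut lump-sum taxes by €1,080 million.

−€1,080 million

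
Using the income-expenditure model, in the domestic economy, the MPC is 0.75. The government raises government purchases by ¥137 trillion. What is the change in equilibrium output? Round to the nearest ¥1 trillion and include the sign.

+¥548 trillion

Expenditure multiplier = 1/(1 − MPC) = 1/(1 − 0.75) = 1/0.25 = 4.
ΔY = k × ΔG = (+¥137 trillion) / 0.25 = +¥548 trillion.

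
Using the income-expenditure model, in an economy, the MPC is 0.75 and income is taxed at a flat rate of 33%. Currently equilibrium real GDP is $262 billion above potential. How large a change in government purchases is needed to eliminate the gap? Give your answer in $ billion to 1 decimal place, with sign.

Spending multiplier = 1/(1 − c(1−t)) = 1/(1 − 0.75×0.67) = 1/0.4975 ≈ 2.01.
Need ΔY = −$262 billion, so ΔG = ΔY/k = (−$262 billion) × 0.4975 ≈ −$130.3 billion.
The government should cut government purchases by $130.3 billion.

−$130.3 billion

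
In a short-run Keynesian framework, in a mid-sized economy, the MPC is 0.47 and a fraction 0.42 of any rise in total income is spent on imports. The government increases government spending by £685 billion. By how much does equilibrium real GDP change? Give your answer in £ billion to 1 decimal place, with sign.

+£721.1 billion

Spending multiplier = 1/(1 − c + m) = 1/(1 − 0.47 + 0.42) = 1/0.95 ≈ 1.053.
ΔY = k × ΔG = (+£685 billion) / 0.95 ≈ +£721.1 billion.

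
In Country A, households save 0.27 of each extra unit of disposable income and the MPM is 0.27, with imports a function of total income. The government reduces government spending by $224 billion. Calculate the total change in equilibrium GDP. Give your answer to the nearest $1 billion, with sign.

−$415 billion

MPC = 1 − MPS = 1 − 0.27 = 0.73.
Expenditure multiplier = 1/(1 − c + m) = 1/(1 − 0.73 + 0.27) = 1/0.54 ≈ 1.852.
ΔY = k × ΔG = (−$224 billion) / 0.54 ≈ −$415 billion.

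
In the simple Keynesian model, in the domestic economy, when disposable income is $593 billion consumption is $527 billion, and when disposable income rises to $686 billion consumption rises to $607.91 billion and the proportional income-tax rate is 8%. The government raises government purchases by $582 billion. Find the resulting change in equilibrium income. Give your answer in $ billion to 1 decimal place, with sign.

MPC = ΔC/ΔYd = (607.91 − 527)/(686 − 593) = 80.91/93 = 0.87.
Government-spending multiplier = 1/(1 − c(1−t)) = 1/(1 − 0.87×0.92) = 1/0.1996 ≈ 5.01.
ΔY = k × ΔG = (+$582 billion) / 0.1996 ≈ +$2,915.8 billion.

+$2,915.8 billion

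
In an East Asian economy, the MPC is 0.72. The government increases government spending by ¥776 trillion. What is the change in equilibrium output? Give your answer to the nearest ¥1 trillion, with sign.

Expenditure multiplier = 1/(1 − MPC) = 1/(1 − 0.72) = 1/0.28 ≈ 3.571.
ΔY = k × ΔG = (+¥776 trillion) / 0.28 ≈ +¥2,771 trillion.

+¥2,771 trillion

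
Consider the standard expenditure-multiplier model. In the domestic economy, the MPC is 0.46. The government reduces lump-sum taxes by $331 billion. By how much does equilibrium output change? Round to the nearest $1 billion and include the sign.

+$282 billion

A lump-sum tax change of −$331 billion shifts disposable income by +$331 billion; first-round consumption changes by −c × ΔT = −0.46 × (−$331 billion) = +$152.26 billion.
Expenditure multiplier = 1/(1 − MPC) = 1/(1 − 0.46) = 1/0.54 ≈ 1.852.
The tax multiplier is −c × k ≈ −0.852, so ΔY = k × (−c·ΔT) = (+$152.26 billion) / 0.54 ≈ +$282 billion.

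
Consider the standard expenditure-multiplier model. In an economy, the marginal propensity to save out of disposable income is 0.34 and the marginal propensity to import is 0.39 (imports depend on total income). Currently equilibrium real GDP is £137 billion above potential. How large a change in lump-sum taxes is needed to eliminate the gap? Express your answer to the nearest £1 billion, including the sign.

+£152 billion

MPC = 1 − MPS = 1 − 0.34 = 0.66.
Spending multiplier = 1/(1 − c + m) = 1/(1 − 0.66 + 0.39) = 1/0.73 ≈ 1.37.
Tax multiplier = −c·k = −0.66/0.73 ≈ −0.904. Need ΔY = −£137 billion, so ΔT = ΔY/(−c·k) = −(−£137 billion) × 0.73 / 0.66 ≈ +£152 billion.
The government should raise lump-sum taxes by £152 billion.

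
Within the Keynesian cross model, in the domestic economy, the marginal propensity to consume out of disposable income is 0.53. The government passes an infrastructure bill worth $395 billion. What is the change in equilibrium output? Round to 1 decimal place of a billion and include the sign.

Government-spending multiplier = 1/(1 − MPC) = 1/(1 − 0.53) = 1/0.47 ≈ 2.128.
ΔY = k × ΔG = (+$395 billion) / 0.47 ≈ +$840.4 billion.

+$840.4 billion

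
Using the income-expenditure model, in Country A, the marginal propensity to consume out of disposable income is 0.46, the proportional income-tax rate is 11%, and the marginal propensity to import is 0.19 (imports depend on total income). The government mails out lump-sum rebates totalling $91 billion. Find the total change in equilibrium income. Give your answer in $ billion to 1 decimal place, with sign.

A lump-sum tax change of −$91 billion shifts disposable income by +$91 billion; first-round consumption changes by −c × ΔT = −0.46 × (−$91 billion) = +$41.86 billion.
Expenditure multiplier = 1/(1 − c(1−t) + m) = 1/(1 − 0.46×0.89 + 0.19) = 1/0.7806 ≈ 1.281.
The tax multiplier is −c × k ≈ −0.589, so ΔY = k × (−c·ΔT) = (+$41.86 billion) / 0.7806 ≈ +$53.6 billion.

+$53.6 billion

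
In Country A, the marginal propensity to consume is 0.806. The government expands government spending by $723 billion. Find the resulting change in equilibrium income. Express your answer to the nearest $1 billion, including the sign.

+$3,727 billion

Government-spending multiplier = 1/(1 − MPC) = 1/(1 − 0.806) = 1/0.194 ≈ 5.155.
ΔY = k × ΔG = (+$723 billion) / 0.194 ≈ +$3,727 billion.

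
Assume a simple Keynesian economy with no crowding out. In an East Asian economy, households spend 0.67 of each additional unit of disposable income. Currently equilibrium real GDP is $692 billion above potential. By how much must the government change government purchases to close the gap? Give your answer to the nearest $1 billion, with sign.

−$228 billion

Spending multiplier = 1/(1 − MPC) = 1/(1 − 0.67) = 1/0.33 ≈ 3.03.
Need ΔY = −$692 billion, so ΔG = ΔY/k = (−$692 billion) × 0.33 ≈ −$228 billion.
The government should cut government purchases by $228 billion.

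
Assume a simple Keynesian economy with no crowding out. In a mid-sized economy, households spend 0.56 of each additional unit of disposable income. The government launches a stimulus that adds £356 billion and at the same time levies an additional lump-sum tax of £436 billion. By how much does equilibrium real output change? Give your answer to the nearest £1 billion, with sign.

+£254 billion

Expenditure multiplier = 1/(1 − MPC) = 1/(1 − 0.56) = 1/0.44 ≈ 2.273.
ΔG contributes k·ΔG = (+£356 billion) / 0.44 ≈ +£809.1 billion.
ΔT of +£436 billion changes first-round spending by −c·ΔT = −£244.16 billion, contributing k·(−c·ΔT) = (−£244.16 billion) / 0.44 ≈ −£554.9 billion.
Net ΔY = k(ΔG − c·ΔT) = (+£111.84 billion) / 0.44 ≈ +£254 billion.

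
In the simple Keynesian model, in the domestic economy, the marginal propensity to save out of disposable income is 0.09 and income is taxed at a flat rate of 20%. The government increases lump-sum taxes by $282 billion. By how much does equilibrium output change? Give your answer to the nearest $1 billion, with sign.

MPC = 1 − MPS = 1 − 0.09 = 0.91.
A lump-sum tax change of +$282 billion shifts disposable income by −$282 billion; first-round consumption changes by −c × ΔT = −0.91 × (+$282 billion) = −$256.62 billion.
Expenditure multiplier = 1/(1 − c(1−t)) = 1/(1 − 0.91×0.8) = 1/0.272 ≈ 3.676.
The tax multiplier is −c × k ≈ −3.346, so ΔY = k × (−c·ΔT) = (−$256.62 billion) / 0.272 ≈ −$943 billion.

−$943 billion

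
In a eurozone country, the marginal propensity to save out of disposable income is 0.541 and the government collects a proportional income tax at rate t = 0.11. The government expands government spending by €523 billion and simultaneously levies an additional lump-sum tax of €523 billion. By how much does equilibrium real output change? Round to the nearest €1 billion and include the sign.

+€478 billion

MPC = 1 − MPS = 1 − 0.541 = 0.459.
Expenditure multiplier = 1/(1 − c(1−t)) = 1/(1 − 0.459×0.89) = 1/0.59149 ≈ 1.691.
ΔG contributes k·ΔG = (+€523 billion) / 0.59149 ≈ +€884.2 billion.
ΔT of +€523 billion changes first-round spending by −c·ΔT = −€240.057 billion, contributing k·(−c·ΔT) = (−€240.057 billion) / 0.59149 ≈ −€405.9 billion.
Net ΔY = k(ΔG − c·ΔT) = (+€282.943 billion) / 0.59149 ≈ +€478 billion.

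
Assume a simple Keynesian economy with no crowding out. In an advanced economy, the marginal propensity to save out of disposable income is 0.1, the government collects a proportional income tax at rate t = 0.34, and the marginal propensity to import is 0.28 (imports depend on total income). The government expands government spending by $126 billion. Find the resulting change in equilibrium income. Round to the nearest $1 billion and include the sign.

+$184 billion

MPC = 1 − MPS = 1 − 0.1 = 0.9.
Spending multiplier = 1/(1 − c(1−t) + m) = 1/(1 − 0.9×0.66 + 0.28) = 1/0.686 ≈ 1.458.
ΔY = k × ΔG = (+$126 billion) / 0.686 ≈ +$184 billion.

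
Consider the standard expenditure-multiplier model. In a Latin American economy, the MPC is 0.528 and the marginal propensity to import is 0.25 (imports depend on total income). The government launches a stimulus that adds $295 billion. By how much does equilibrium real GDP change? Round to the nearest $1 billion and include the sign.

Expenditure multiplier = 1/(1 − c + m) = 1/(1 − 0.528 + 0.25) = 1/0.722 ≈ 1.385.
ΔY = k × ΔG = (+$295 billion) / 0.722 ≈ +$409 billion.

+$409 billion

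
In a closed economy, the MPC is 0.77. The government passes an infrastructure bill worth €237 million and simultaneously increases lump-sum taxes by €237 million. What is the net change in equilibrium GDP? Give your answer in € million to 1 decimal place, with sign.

Expenditure multiplier = 1/(1 − MPC) = 1/(1 − 0.77) = 1/0.23 ≈ 4.348.
ΔG contributes k·ΔG = (+€237 million) / 0.23 ≈ +€1,030.4 million.
ΔT of +€237 million changes first-round spending by −c·ΔT = −€182.49 million, contributing k·(−c·ΔT) = (−€182.49 million) / 0.23 ≈ −€793.4 million.
With ΔG = ΔT and no other leakages, the balanced-budget multiplier is 1, so ΔY = ΔG = +€237 million.

+€237.0 million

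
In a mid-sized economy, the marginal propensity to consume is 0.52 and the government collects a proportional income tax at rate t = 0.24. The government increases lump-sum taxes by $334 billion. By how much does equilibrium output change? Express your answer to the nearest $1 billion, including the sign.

A lump-sum tax change of +$334 billion shifts disposable income by −$334 billion; first-round consumption changes by −c × ΔT = −0.52 × (+$334 billion) = −$173.68 billion.
Expenditure multiplier = 1/(1 − c(1−t)) = 1/(1 − 0.52×0.76) = 1/0.6048 ≈ 1.653.
The tax multiplier is −c × k ≈ −0.86, so ΔY = k × (−c·ΔT) = (−$173.68 billion) / 0.6048 ≈ −$287 billion.

−$287 billion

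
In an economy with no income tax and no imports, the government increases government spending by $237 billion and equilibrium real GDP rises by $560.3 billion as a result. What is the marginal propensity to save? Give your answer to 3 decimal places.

0.423

Implied spending multiplier k = ΔY/ΔG = 560.3/237 ≈ 2.3641.
Since k = 1/(1 − MPC), MPC = 1 − 1/k = 1 − ΔG/ΔY = 1 − 237/560.3 ≈ 0.577.
MPS = 1 − MPC = 0.423.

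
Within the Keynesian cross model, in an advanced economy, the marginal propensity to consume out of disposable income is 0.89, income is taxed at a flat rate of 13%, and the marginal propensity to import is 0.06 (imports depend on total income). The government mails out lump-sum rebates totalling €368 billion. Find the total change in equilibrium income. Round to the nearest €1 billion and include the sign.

+€1,146 billion

A lump-sum tax change of −€368 billion shifts disposable income by +€368 billion; first-round consumption changes by −c × ΔT = −0.89 × (−€368 billion) = +€327.52 billion.
Expenditure multiplier = 1/(1 − c(1−t) + m) = 1/(1 − 0.89×0.87 + 0.06) = 1/0.2857 ≈ 3.5.
The tax multiplier is −c × k ≈ −3.115, so ΔY = k × (−c·ΔT) = (+€327.52 billion) / 0.2857 ≈ +€1,146 billion.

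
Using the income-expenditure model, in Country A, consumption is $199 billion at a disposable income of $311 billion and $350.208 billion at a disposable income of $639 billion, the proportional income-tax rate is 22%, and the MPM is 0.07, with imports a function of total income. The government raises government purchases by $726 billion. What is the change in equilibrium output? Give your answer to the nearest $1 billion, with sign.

MPC = ΔC/ΔYd = (350.208 − 199)/(639 − 311) = 151.208/328 = 0.461.
Government-spending multiplier = 1/(1 − c(1−t) + m) = 1/(1 − 0.461×0.78 + 0.07) = 1/0.71042 ≈ 1.408.
ΔY = k × ΔG = (+$726 billion) / 0.71042 ≈ +$1,022 billion.

+$1,022 billion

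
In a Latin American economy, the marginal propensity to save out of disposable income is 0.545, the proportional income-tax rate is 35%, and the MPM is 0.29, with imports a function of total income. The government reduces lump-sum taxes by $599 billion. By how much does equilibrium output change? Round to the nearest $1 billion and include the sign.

+$274 billion

MPC = 1 − MPS = 1 − 0.545 = 0.455.
A lump-sum tax change of −$599 billion shifts disposable income by +$599 billion; first-round consumption changes by −c × ΔT = −0.455 × (−$599 billion) = +$272.545 billion.
Expenditure multiplier = 1/(1 − c(1−t) + m) = 1/(1 − 0.455×0.65 + 0.29) = 1/0.99425 ≈ 1.006.
The tax multiplier is −c × k ≈ −0.458, so ΔY = k × (−c·ΔT) = (+$272.545 billion) / 0.99425 ≈ +$274 billion.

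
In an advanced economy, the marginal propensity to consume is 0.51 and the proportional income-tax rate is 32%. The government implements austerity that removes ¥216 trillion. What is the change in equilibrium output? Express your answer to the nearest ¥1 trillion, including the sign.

Spending multiplier = 1/(1 − c(1−t)) = 1/(1 − 0.51×0.68) = 1/0.6532 ≈ 1.531.
ΔY = k × ΔG = (−¥216 trillion) / 0.6532 ≈ −¥331 trillion.

−¥331 trillion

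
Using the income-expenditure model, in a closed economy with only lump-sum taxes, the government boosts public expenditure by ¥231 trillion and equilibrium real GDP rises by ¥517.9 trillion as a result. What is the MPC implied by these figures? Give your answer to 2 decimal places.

Implied spending multiplier k = ΔY/ΔG = 517.9/231 ≈ 2.242.
Since k = 1/(1 − MPC), MPC = 1 − 1/k = 1 − ΔG/ΔY = 1 − 231/517.9 ≈ 0.55.

0.55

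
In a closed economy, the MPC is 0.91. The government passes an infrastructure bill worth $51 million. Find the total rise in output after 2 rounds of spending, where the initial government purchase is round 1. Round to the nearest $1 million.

$97 million

Round 1 adds ΔG = $51 million; each later round is MPC = 0.91 times the previous.
After 2 rounds: 51 + 46.41 = ΔG·(1 − c^2)/(1 − c) = 51 × (1 − 0.8281)/0.09 ≈ $97 million.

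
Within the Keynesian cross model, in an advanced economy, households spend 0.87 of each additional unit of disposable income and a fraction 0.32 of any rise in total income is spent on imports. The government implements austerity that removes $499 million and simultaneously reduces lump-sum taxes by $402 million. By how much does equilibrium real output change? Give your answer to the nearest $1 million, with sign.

Expenditure multiplier = 1/(1 − c + m) = 1/(1 − 0.87 + 0.32) = 1/0.45 ≈ 2.222.
ΔG contributes k·ΔG = (−$499 million) / 0.45 ≈ −$1,108.9 million.
ΔT of −$402 million changes first-round spending by −c·ΔT = +$349.74 million, contributing k·(−c·ΔT) = (+$349.74 million) / 0.45 = +$777.2 million.
Net ΔY = k(ΔG − c·ΔT) = (−$149.26 million) / 0.45 ≈ −$332 million.

−$332 million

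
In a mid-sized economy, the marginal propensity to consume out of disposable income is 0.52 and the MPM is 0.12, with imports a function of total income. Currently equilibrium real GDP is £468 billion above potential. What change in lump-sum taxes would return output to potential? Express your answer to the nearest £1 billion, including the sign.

+£540 billion

Spending multiplier = 1/(1 − c + m) = 1/(1 − 0.52 + 0.12) = 1/0.6 ≈ 1.667.
Tax multiplier = −c·k = −0.52/0.6 ≈ −0.867. Need ΔY = −£468 billion, so ΔT = ΔY/(−c·k) = −(−£468 billion) × 0.6 / 0.52 = +£540 billion.
The government should raise lump-sum taxes by £540 billion.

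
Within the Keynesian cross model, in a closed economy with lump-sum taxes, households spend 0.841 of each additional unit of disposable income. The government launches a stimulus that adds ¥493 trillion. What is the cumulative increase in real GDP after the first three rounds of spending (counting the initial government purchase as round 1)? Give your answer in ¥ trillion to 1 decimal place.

¥1,256.3 trillion

Round 1 adds ΔG = ¥493 trillion; each later round is MPC = 0.841 times the previous.
After 3 rounds: 493 + 414.613 + 348.689533 = ΔG·(1 − c^3)/(1 − c) = 493 × (1 − 0.594823321)/0.159 ≈ ¥1,256.3 trillion.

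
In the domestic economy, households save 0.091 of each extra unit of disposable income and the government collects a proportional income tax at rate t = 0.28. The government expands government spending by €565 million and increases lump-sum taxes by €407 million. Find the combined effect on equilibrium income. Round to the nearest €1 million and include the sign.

MPC = 1 − MPS = 1 − 0.091 = 0.909.
Expenditure multiplier = 1/(1 − c(1−t)) = 1/(1 − 0.909×0.72) = 1/0.34552 ≈ 2.894.
ΔG contributes k·ΔG = (+€565 million) / 0.34552 ≈ +€1,635.2 million.
ΔT of +€407 million changes first-round spending by −c·ΔT = −€369.963 million, contributing k·(−c·ΔT) = (−€369.963 million) / 0.34552 ≈ −€1,070.7 million.
Net ΔY = k(ΔG − c·ΔT) = (+€195.037 million) / 0.34552 ≈ +€564 million.

+€564 million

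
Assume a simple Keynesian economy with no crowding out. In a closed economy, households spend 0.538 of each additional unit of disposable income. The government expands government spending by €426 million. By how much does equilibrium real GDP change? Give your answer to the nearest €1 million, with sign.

Government-spending multiplier = 1/(1 − MPC) = 1/(1 − 0.538) = 1/0.462 ≈ 2.165.
ΔY = k × ΔG = (+€426 million) / 0.462 ≈ +€922 million.

+€922 million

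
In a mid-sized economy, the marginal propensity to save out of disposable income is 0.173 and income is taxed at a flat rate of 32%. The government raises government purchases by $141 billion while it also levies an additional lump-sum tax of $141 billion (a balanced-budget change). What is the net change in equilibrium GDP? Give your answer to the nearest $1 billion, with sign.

MPC = 1 − MPS = 1 − 0.173 = 0.827.
Expenditure multiplier = 1/(1 − c(1−t)) = 1/(1 − 0.827×0.68) = 1/0.43764 ≈ 2.285.
ΔG contributes k·ΔG = (+$141 billion) / 0.43764 ≈ +$322.2 billion.
ΔT of +$141 billion changes first-round spending by −c·ΔT = −$116.607 billion, contributing k·(−c·ΔT) = (−$116.607 billion) / 0.43764 ≈ −$266.4 billion.
Net ΔY = k(ΔG − c·ΔT) = (+$24.393 billion) / 0.43764 ≈ +$56 billion.

+$56 billion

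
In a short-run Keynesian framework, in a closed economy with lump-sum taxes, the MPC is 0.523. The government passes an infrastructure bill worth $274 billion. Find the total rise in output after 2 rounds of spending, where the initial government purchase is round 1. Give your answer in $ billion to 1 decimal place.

$417.3 billion

Round 1 adds ΔG = $274 billion; each later round is MPC = 0.523 times the previous.
After 2 rounds: 274 + 143.302 = ΔG·(1 − c^2)/(1 − c) = 274 × (1 − 0.273529)/0.477 ≈ $417.3 billion.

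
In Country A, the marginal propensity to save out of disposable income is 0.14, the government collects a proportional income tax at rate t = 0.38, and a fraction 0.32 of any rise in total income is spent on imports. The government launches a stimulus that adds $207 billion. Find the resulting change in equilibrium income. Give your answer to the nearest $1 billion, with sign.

+$263 billion

MPC = 1 − MPS = 1 − 0.14 = 0.86.
Spending multiplier = 1/(1 − c(1−t) + m) = 1/(1 − 0.86×0.62 + 0.32) = 1/0.7868 ≈ 1.271.
ΔY = k × ΔG = (+$207 billion) / 0.7868 ≈ +$263 billion.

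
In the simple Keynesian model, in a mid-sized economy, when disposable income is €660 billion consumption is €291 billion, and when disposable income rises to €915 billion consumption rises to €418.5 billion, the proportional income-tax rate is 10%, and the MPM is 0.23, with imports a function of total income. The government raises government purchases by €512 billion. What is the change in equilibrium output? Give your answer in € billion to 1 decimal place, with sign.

MPC = ΔC/ΔYd = (418.5 − 291)/(915 − 660) = 127.5/255 = 0.5.
Expenditure multiplier = 1/(1 − c(1−t) + m) = 1/(1 − 0.5×0.9 + 0.23) = 1/0.78 ≈ 1.282.
ΔY = k × ΔG = (+€512 billion) / 0.78 ≈ +€656.4 billion.

+€656.4 billion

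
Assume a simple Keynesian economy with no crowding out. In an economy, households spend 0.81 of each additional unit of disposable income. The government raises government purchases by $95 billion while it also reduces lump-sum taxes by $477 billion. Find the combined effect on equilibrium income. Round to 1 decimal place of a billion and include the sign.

Expenditure multiplier = 1/(1 − MPC) = 1/(1 − 0.81) = 1/0.19 ≈ 5.263.
ΔG contributes k·ΔG = (+$95 billion) / 0.19 = +$500 billion.
ΔT of −$477 billion changes first-round spending by −c·ΔT = +$386.37 billion, contributing k·(−c·ΔT) = (+$386.37 billion) / 0.19 ≈ +$2,033.5 billion.
Net ΔY = k(ΔG − c·ΔT) = (+$481.37 billion) / 0.19 ≈ +$2,533.5 billion.

+$2,533.5 billion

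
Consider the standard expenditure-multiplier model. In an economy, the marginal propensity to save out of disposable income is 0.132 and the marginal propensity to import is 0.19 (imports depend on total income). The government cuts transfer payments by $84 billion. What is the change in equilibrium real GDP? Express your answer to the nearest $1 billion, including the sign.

−$226 billion

MPC = 1 − MPS = 1 − 0.132 = 0.868.
The transfer change shifts disposable income by −$84 billion, so first-round consumption changes by c·ΔTR = 0.868 × (−$84 billion) = −$72.912 billion.
Expenditure multiplier = 1/(1 − c + m) = 1/(1 − 0.868 + 0.19) = 1/0.322 ≈ 3.106.
The transfer multiplier is c × k ≈ 2.696, so ΔY = k × (c·ΔTR) = (−$72.912 billion) / 0.322 ≈ −$226 billion.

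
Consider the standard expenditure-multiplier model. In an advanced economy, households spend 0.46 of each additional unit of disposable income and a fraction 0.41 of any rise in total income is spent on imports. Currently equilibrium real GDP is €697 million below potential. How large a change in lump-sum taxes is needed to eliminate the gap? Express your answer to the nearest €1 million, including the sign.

Spending multiplier = 1/(1 − c + m) = 1/(1 − 0.46 + 0.41) = 1/0.95 ≈ 1.053.
Tax multiplier = −c·k = −0.46/0.95 ≈ −0.484. Need ΔY = +€697 million, so ΔT = ΔY/(−c·k) = −(+€697 million) × 0.95 / 0.46 ≈ −€1,439 million.
The government should cut lump-sum taxes by €1,439 million.

−€1,439 million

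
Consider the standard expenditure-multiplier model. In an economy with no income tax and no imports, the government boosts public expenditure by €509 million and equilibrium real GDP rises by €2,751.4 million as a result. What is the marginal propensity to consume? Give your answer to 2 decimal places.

0.82

Implied spending multiplier k = ΔY/ΔG = 2,751.4/509 ≈ 5.4055.
Since k = 1/(1 − MPC), MPC = 1 − 1/k = 1 − ΔG/ΔY = 1 − 509/2,751.4 ≈ 0.82.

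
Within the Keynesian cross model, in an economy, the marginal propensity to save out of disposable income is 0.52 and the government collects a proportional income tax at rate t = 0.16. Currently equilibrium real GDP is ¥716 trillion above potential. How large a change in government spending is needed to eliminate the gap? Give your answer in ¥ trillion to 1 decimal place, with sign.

−¥427.3 trillion

MPC = 1 − MPS = 1 − 0.52 = 0.48.
Spending multiplier = 1/(1 − c(1−t)) = 1/(1 − 0.48×0.84) = 1/0.5968 ≈ 1.676.
Need ΔY = −¥716 trillion, so ΔG = ΔY/k = (−¥716 trillion) × 0.5968 ≈ −¥427.3 trillion.
The government should cut government spending by ¥427.3 trillion.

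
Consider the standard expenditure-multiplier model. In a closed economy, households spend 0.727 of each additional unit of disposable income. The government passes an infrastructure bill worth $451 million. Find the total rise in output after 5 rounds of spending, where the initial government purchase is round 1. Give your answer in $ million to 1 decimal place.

Round 1 adds ΔG = $451 million; each later round is MPC = 0.727 times the previous.
After 5 rounds: 451 + 327.877 + 238.366579 + 173.292502933 + 125.983649632291 = ΔG·(1 − c^5)/(1 − c) = 451 × (1 − 0.203082291092407)/0.273 ≈ $1,316.5 million.

$1,316.5 million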